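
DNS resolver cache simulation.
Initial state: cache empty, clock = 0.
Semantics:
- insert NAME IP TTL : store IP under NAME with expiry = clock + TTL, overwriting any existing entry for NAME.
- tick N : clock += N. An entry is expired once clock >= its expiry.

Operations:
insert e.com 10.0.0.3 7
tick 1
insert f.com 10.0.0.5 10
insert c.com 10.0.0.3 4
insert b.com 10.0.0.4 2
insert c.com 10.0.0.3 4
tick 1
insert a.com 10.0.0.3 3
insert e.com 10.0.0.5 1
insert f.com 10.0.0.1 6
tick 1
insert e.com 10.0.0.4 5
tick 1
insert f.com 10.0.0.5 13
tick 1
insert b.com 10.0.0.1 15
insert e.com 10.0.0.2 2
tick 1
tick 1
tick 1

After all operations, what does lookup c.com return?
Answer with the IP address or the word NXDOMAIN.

Op 1: insert e.com -> 10.0.0.3 (expiry=0+7=7). clock=0
Op 2: tick 1 -> clock=1.
Op 3: insert f.com -> 10.0.0.5 (expiry=1+10=11). clock=1
Op 4: insert c.com -> 10.0.0.3 (expiry=1+4=5). clock=1
Op 5: insert b.com -> 10.0.0.4 (expiry=1+2=3). clock=1
Op 6: insert c.com -> 10.0.0.3 (expiry=1+4=5). clock=1
Op 7: tick 1 -> clock=2.
Op 8: insert a.com -> 10.0.0.3 (expiry=2+3=5). clock=2
Op 9: insert e.com -> 10.0.0.5 (expiry=2+1=3). clock=2
Op 10: insert f.com -> 10.0.0.1 (expiry=2+6=8). clock=2
Op 11: tick 1 -> clock=3. purged={b.com,e.com}
Op 12: insert e.com -> 10.0.0.4 (expiry=3+5=8). clock=3
Op 13: tick 1 -> clock=4.
Op 14: insert f.com -> 10.0.0.5 (expiry=4+13=17). clock=4
Op 15: tick 1 -> clock=5. purged={a.com,c.com}
Op 16: insert b.com -> 10.0.0.1 (expiry=5+15=20). clock=5
Op 17: insert e.com -> 10.0.0.2 (expiry=5+2=7). clock=5
Op 18: tick 1 -> clock=6.
Op 19: tick 1 -> clock=7. purged={e.com}
Op 20: tick 1 -> clock=8.
lookup c.com: not in cache (expired or never inserted)

Answer: NXDOMAIN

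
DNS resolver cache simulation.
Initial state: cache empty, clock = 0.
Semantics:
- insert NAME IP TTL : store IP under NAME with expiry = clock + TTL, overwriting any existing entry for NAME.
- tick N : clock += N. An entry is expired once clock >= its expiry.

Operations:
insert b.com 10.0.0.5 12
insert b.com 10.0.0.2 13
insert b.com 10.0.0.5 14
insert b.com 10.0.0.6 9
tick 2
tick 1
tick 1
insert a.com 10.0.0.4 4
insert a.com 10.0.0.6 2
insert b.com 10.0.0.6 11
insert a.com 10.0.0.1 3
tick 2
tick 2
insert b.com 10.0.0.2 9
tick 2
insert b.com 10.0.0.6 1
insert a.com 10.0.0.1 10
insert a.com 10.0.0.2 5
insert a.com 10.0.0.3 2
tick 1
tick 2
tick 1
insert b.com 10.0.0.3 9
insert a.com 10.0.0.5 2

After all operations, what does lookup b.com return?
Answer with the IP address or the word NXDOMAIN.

Op 1: insert b.com -> 10.0.0.5 (expiry=0+12=12). clock=0
Op 2: insert b.com -> 10.0.0.2 (expiry=0+13=13). clock=0
Op 3: insert b.com -> 10.0.0.5 (expiry=0+14=14). clock=0
Op 4: insert b.com -> 10.0.0.6 (expiry=0+9=9). clock=0
Op 5: tick 2 -> clock=2.
Op 6: tick 1 -> clock=3.
Op 7: tick 1 -> clock=4.
Op 8: insert a.com -> 10.0.0.4 (expiry=4+4=8). clock=4
Op 9: insert a.com -> 10.0.0.6 (expiry=4+2=6). clock=4
Op 10: insert b.com -> 10.0.0.6 (expiry=4+11=15). clock=4
Op 11: insert a.com -> 10.0.0.1 (expiry=4+3=7). clock=4
Op 12: tick 2 -> clock=6.
Op 13: tick 2 -> clock=8. purged={a.com}
Op 14: insert b.com -> 10.0.0.2 (expiry=8+9=17). clock=8
Op 15: tick 2 -> clock=10.
Op 16: insert b.com -> 10.0.0.6 (expiry=10+1=11). clock=10
Op 17: insert a.com -> 10.0.0.1 (expiry=10+10=20). clock=10
Op 18: insert a.com -> 10.0.0.2 (expiry=10+5=15). clock=10
Op 19: insert a.com -> 10.0.0.3 (expiry=10+2=12). clock=10
Op 20: tick 1 -> clock=11. purged={b.com}
Op 21: tick 2 -> clock=13. purged={a.com}
Op 22: tick 1 -> clock=14.
Op 23: insert b.com -> 10.0.0.3 (expiry=14+9=23). clock=14
Op 24: insert a.com -> 10.0.0.5 (expiry=14+2=16). clock=14
lookup b.com: present, ip=10.0.0.3 expiry=23 > clock=14

Answer: 10.0.0.3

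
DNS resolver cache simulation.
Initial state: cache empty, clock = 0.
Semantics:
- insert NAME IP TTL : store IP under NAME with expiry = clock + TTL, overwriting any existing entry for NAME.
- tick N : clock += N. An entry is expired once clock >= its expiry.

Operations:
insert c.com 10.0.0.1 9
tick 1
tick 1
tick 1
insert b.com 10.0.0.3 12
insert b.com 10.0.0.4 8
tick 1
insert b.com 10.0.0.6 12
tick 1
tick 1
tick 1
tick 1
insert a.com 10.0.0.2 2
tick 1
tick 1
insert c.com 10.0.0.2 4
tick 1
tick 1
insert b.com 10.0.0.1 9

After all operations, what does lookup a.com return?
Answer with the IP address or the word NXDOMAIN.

Op 1: insert c.com -> 10.0.0.1 (expiry=0+9=9). clock=0
Op 2: tick 1 -> clock=1.
Op 3: tick 1 -> clock=2.
Op 4: tick 1 -> clock=3.
Op 5: insert b.com -> 10.0.0.3 (expiry=3+12=15). clock=3
Op 6: insert b.com -> 10.0.0.4 (expiry=3+8=11). clock=3
Op 7: tick 1 -> clock=4.
Op 8: insert b.com -> 10.0.0.6 (expiry=4+12=16). clock=4
Op 9: tick 1 -> clock=5.
Op 10: tick 1 -> clock=6.
Op 11: tick 1 -> clock=7.
Op 12: tick 1 -> clock=8.
Op 13: insert a.com -> 10.0.0.2 (expiry=8+2=10). clock=8
Op 14: tick 1 -> clock=9. purged={c.com}
Op 15: tick 1 -> clock=10. purged={a.com}
Op 16: insert c.com -> 10.0.0.2 (expiry=10+4=14). clock=10
Op 17: tick 1 -> clock=11.
Op 18: tick 1 -> clock=12.
Op 19: insert b.com -> 10.0.0.1 (expiry=12+9=21). clock=12
lookup a.com: not in cache (expired or never inserted)

Answer: NXDOMAIN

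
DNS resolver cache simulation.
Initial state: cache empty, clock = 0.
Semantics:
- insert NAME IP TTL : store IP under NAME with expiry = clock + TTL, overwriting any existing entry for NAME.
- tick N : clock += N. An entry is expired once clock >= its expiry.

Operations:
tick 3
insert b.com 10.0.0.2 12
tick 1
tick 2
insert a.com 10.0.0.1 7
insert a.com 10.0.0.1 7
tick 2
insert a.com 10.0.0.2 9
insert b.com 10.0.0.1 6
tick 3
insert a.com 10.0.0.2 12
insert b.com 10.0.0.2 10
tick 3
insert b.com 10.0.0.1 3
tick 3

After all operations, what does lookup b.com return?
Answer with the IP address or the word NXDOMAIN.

Answer: NXDOMAIN

Derivation:
Op 1: tick 3 -> clock=3.
Op 2: insert b.com -> 10.0.0.2 (expiry=3+12=15). clock=3
Op 3: tick 1 -> clock=4.
Op 4: tick 2 -> clock=6.
Op 5: insert a.com -> 10.0.0.1 (expiry=6+7=13). clock=6
Op 6: insert a.com -> 10.0.0.1 (expiry=6+7=13). clock=6
Op 7: tick 2 -> clock=8.
Op 8: insert a.com -> 10.0.0.2 (expiry=8+9=17). clock=8
Op 9: insert b.com -> 10.0.0.1 (expiry=8+6=14). clock=8
Op 10: tick 3 -> clock=11.
Op 11: insert a.com -> 10.0.0.2 (expiry=11+12=23). clock=11
Op 12: insert b.com -> 10.0.0.2 (expiry=11+10=21). clock=11
Op 13: tick 3 -> clock=14.
Op 14: insert b.com -> 10.0.0.1 (expiry=14+3=17). clock=14
Op 15: tick 3 -> clock=17. purged={b.com}
lookup b.com: not in cache (expired or never inserted)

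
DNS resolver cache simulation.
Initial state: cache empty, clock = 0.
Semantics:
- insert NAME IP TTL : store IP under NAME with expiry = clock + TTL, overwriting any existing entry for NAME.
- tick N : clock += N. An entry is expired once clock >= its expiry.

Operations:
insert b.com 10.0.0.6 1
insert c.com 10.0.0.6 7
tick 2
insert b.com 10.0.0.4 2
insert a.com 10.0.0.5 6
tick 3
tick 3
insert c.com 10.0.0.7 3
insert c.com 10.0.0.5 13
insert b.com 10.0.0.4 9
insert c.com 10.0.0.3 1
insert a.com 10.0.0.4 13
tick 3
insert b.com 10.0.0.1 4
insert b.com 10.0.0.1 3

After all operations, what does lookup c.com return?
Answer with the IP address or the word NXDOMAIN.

Answer: NXDOMAIN

Derivation:
Op 1: insert b.com -> 10.0.0.6 (expiry=0+1=1). clock=0
Op 2: insert c.com -> 10.0.0.6 (expiry=0+7=7). clock=0
Op 3: tick 2 -> clock=2. purged={b.com}
Op 4: insert b.com -> 10.0.0.4 (expiry=2+2=4). clock=2
Op 5: insert a.com -> 10.0.0.5 (expiry=2+6=8). clock=2
Op 6: tick 3 -> clock=5. purged={b.com}
Op 7: tick 3 -> clock=8. purged={a.com,c.com}
Op 8: insert c.com -> 10.0.0.7 (expiry=8+3=11). clock=8
Op 9: insert c.com -> 10.0.0.5 (expiry=8+13=21). clock=8
Op 10: insert b.com -> 10.0.0.4 (expiry=8+9=17). clock=8
Op 11: insert c.com -> 10.0.0.3 (expiry=8+1=9). clock=8
Op 12: insert a.com -> 10.0.0.4 (expiry=8+13=21). clock=8
Op 13: tick 3 -> clock=11. purged={c.com}
Op 14: insert b.com -> 10.0.0.1 (expiry=11+4=15). clock=11
Op 15: insert b.com -> 10.0.0.1 (expiry=11+3=14). clock=11
lookup c.com: not in cache (expired or never inserted)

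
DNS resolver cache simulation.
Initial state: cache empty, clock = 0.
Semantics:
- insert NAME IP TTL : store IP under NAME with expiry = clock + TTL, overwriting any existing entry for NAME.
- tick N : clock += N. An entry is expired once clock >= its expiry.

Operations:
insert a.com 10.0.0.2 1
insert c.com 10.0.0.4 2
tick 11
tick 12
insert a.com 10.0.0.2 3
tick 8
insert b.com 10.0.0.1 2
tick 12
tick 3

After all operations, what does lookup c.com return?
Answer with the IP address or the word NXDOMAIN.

Op 1: insert a.com -> 10.0.0.2 (expiry=0+1=1). clock=0
Op 2: insert c.com -> 10.0.0.4 (expiry=0+2=2). clock=0
Op 3: tick 11 -> clock=11. purged={a.com,c.com}
Op 4: tick 12 -> clock=23.
Op 5: insert a.com -> 10.0.0.2 (expiry=23+3=26). clock=23
Op 6: tick 8 -> clock=31. purged={a.com}
Op 7: insert b.com -> 10.0.0.1 (expiry=31+2=33). clock=31
Op 8: tick 12 -> clock=43. purged={b.com}
Op 9: tick 3 -> clock=46.
lookup c.com: not in cache (expired or never inserted)

Answer: NXDOMAIN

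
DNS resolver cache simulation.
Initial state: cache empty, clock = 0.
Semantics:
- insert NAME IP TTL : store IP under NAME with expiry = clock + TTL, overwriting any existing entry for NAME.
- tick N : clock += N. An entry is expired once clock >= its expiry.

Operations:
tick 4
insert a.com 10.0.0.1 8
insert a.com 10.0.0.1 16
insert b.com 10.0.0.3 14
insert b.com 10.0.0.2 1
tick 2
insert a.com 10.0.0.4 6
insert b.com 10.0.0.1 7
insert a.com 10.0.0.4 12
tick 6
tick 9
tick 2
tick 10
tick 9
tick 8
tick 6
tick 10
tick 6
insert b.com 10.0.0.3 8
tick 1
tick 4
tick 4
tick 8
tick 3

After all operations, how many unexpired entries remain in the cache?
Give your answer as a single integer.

Op 1: tick 4 -> clock=4.
Op 2: insert a.com -> 10.0.0.1 (expiry=4+8=12). clock=4
Op 3: insert a.com -> 10.0.0.1 (expiry=4+16=20). clock=4
Op 4: insert b.com -> 10.0.0.3 (expiry=4+14=18). clock=4
Op 5: insert b.com -> 10.0.0.2 (expiry=4+1=5). clock=4
Op 6: tick 2 -> clock=6. purged={b.com}
Op 7: insert a.com -> 10.0.0.4 (expiry=6+6=12). clock=6
Op 8: insert b.com -> 10.0.0.1 (expiry=6+7=13). clock=6
Op 9: insert a.com -> 10.0.0.4 (expiry=6+12=18). clock=6
Op 10: tick 6 -> clock=12.
Op 11: tick 9 -> clock=21. purged={a.com,b.com}
Op 12: tick 2 -> clock=23.
Op 13: tick 10 -> clock=33.
Op 14: tick 9 -> clock=42.
Op 15: tick 8 -> clock=50.
Op 16: tick 6 -> clock=56.
Op 17: tick 10 -> clock=66.
Op 18: tick 6 -> clock=72.
Op 19: insert b.com -> 10.0.0.3 (expiry=72+8=80). clock=72
Op 20: tick 1 -> clock=73.
Op 21: tick 4 -> clock=77.
Op 22: tick 4 -> clock=81. purged={b.com}
Op 23: tick 8 -> clock=89.
Op 24: tick 3 -> clock=92.
Final cache (unexpired): {} -> size=0

Answer: 0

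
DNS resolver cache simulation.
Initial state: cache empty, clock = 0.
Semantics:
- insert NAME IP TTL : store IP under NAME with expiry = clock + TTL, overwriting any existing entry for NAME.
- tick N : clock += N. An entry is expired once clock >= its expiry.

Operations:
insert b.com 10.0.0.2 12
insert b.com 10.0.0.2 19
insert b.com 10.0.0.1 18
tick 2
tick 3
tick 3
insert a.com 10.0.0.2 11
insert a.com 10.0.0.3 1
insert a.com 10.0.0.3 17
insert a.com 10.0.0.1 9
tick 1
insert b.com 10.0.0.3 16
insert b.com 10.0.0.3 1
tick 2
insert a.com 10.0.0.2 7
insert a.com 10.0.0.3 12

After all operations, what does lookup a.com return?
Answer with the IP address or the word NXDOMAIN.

Op 1: insert b.com -> 10.0.0.2 (expiry=0+12=12). clock=0
Op 2: insert b.com -> 10.0.0.2 (expiry=0+19=19). clock=0
Op 3: insert b.com -> 10.0.0.1 (expiry=0+18=18). clock=0
Op 4: tick 2 -> clock=2.
Op 5: tick 3 -> clock=5.
Op 6: tick 3 -> clock=8.
Op 7: insert a.com -> 10.0.0.2 (expiry=8+11=19). clock=8
Op 8: insert a.com -> 10.0.0.3 (expiry=8+1=9). clock=8
Op 9: insert a.com -> 10.0.0.3 (expiry=8+17=25). clock=8
Op 10: insert a.com -> 10.0.0.1 (expiry=8+9=17). clock=8
Op 11: tick 1 -> clock=9.
Op 12: insert b.com -> 10.0.0.3 (expiry=9+16=25). clock=9
Op 13: insert b.com -> 10.0.0.3 (expiry=9+1=10). clock=9
Op 14: tick 2 -> clock=11. purged={b.com}
Op 15: insert a.com -> 10.0.0.2 (expiry=11+7=18). clock=11
Op 16: insert a.com -> 10.0.0.3 (expiry=11+12=23). clock=11
lookup a.com: present, ip=10.0.0.3 expiry=23 > clock=11

Answer: 10.0.0.3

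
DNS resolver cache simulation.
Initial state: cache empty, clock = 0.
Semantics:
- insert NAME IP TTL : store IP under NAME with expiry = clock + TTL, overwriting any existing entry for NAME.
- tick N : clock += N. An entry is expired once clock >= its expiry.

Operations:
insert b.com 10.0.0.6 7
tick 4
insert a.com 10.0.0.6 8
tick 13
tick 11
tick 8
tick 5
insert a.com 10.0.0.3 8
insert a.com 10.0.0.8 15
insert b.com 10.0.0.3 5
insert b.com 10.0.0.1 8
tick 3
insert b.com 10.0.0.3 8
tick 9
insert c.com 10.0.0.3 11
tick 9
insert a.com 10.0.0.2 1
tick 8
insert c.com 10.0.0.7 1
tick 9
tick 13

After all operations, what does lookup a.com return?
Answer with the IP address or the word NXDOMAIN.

Answer: NXDOMAIN

Derivation:
Op 1: insert b.com -> 10.0.0.6 (expiry=0+7=7). clock=0
Op 2: tick 4 -> clock=4.
Op 3: insert a.com -> 10.0.0.6 (expiry=4+8=12). clock=4
Op 4: tick 13 -> clock=17. purged={a.com,b.com}
Op 5: tick 11 -> clock=28.
Op 6: tick 8 -> clock=36.
Op 7: tick 5 -> clock=41.
Op 8: insert a.com -> 10.0.0.3 (expiry=41+8=49). clock=41
Op 9: insert a.com -> 10.0.0.8 (expiry=41+15=56). clock=41
Op 10: insert b.com -> 10.0.0.3 (expiry=41+5=46). clock=41
Op 11: insert b.com -> 10.0.0.1 (expiry=41+8=49). clock=41
Op 12: tick 3 -> clock=44.
Op 13: insert b.com -> 10.0.0.3 (expiry=44+8=52). clock=44
Op 14: tick 9 -> clock=53. purged={b.com}
Op 15: insert c.com -> 10.0.0.3 (expiry=53+11=64). clock=53
Op 16: tick 9 -> clock=62. purged={a.com}
Op 17: insert a.com -> 10.0.0.2 (expiry=62+1=63). clock=62
Op 18: tick 8 -> clock=70. purged={a.com,c.com}
Op 19: insert c.com -> 10.0.0.7 (expiry=70+1=71). clock=70
Op 20: tick 9 -> clock=79. purged={c.com}
Op 21: tick 13 -> clock=92.
lookup a.com: not in cache (expired or never inserted)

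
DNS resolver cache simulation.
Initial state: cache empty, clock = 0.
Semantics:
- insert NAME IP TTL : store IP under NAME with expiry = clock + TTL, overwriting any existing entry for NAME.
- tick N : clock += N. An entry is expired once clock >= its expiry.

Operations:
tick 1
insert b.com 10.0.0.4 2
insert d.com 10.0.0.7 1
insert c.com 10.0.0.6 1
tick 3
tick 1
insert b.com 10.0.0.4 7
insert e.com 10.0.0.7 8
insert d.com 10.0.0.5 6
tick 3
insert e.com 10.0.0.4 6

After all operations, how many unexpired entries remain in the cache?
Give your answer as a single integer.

Op 1: tick 1 -> clock=1.
Op 2: insert b.com -> 10.0.0.4 (expiry=1+2=3). clock=1
Op 3: insert d.com -> 10.0.0.7 (expiry=1+1=2). clock=1
Op 4: insert c.com -> 10.0.0.6 (expiry=1+1=2). clock=1
Op 5: tick 3 -> clock=4. purged={b.com,c.com,d.com}
Op 6: tick 1 -> clock=5.
Op 7: insert b.com -> 10.0.0.4 (expiry=5+7=12). clock=5
Op 8: insert e.com -> 10.0.0.7 (expiry=5+8=13). clock=5
Op 9: insert d.com -> 10.0.0.5 (expiry=5+6=11). clock=5
Op 10: tick 3 -> clock=8.
Op 11: insert e.com -> 10.0.0.4 (expiry=8+6=14). clock=8
Final cache (unexpired): {b.com,d.com,e.com} -> size=3

Answer: 3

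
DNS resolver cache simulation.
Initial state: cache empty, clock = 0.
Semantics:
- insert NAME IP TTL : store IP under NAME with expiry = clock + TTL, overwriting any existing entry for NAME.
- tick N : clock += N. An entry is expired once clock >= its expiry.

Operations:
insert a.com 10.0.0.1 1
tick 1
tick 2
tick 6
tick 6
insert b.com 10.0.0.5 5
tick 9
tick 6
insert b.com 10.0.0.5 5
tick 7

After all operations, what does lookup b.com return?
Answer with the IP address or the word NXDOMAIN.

Answer: NXDOMAIN

Derivation:
Op 1: insert a.com -> 10.0.0.1 (expiry=0+1=1). clock=0
Op 2: tick 1 -> clock=1. purged={a.com}
Op 3: tick 2 -> clock=3.
Op 4: tick 6 -> clock=9.
Op 5: tick 6 -> clock=15.
Op 6: insert b.com -> 10.0.0.5 (expiry=15+5=20). clock=15
Op 7: tick 9 -> clock=24. purged={b.com}
Op 8: tick 6 -> clock=30.
Op 9: insert b.com -> 10.0.0.5 (expiry=30+5=35). clock=30
Op 10: tick 7 -> clock=37. purged={b.com}
lookup b.com: not in cache (expired or never inserted)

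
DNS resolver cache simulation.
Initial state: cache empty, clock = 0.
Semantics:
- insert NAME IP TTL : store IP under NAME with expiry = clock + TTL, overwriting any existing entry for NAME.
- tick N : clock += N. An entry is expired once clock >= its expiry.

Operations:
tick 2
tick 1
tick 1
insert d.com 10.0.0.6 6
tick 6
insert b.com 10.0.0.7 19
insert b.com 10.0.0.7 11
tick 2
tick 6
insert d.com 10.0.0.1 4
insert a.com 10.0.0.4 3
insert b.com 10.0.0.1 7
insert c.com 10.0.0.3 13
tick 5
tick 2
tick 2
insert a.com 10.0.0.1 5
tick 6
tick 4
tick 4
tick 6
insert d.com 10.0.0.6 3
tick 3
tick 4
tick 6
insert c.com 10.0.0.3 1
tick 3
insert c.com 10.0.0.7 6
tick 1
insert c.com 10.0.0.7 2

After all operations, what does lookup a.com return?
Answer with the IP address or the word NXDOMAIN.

Answer: NXDOMAIN

Derivation:
Op 1: tick 2 -> clock=2.
Op 2: tick 1 -> clock=3.
Op 3: tick 1 -> clock=4.
Op 4: insert d.com -> 10.0.0.6 (expiry=4+6=10). clock=4
Op 5: tick 6 -> clock=10. purged={d.com}
Op 6: insert b.com -> 10.0.0.7 (expiry=10+19=29). clock=10
Op 7: insert b.com -> 10.0.0.7 (expiry=10+11=21). clock=10
Op 8: tick 2 -> clock=12.
Op 9: tick 6 -> clock=18.
Op 10: insert d.com -> 10.0.0.1 (expiry=18+4=22). clock=18
Op 11: insert a.com -> 10.0.0.4 (expiry=18+3=21). clock=18
Op 12: insert b.com -> 10.0.0.1 (expiry=18+7=25). clock=18
Op 13: insert c.com -> 10.0.0.3 (expiry=18+13=31). clock=18
Op 14: tick 5 -> clock=23. purged={a.com,d.com}
Op 15: tick 2 -> clock=25. purged={b.com}
Op 16: tick 2 -> clock=27.
Op 17: insert a.com -> 10.0.0.1 (expiry=27+5=32). clock=27
Op 18: tick 6 -> clock=33. purged={a.com,c.com}
Op 19: tick 4 -> clock=37.
Op 20: tick 4 -> clock=41.
Op 21: tick 6 -> clock=47.
Op 22: insert d.com -> 10.0.0.6 (expiry=47+3=50). clock=47
Op 23: tick 3 -> clock=50. purged={d.com}
Op 24: tick 4 -> clock=54.
Op 25: tick 6 -> clock=60.
Op 26: insert c.com -> 10.0.0.3 (expiry=60+1=61). clock=60
Op 27: tick 3 -> clock=63. purged={c.com}
Op 28: insert c.com -> 10.0.0.7 (expiry=63+6=69). clock=63
Op 29: tick 1 -> clock=64.
Op 30: insert c.com -> 10.0.0.7 (expiry=64+2=66). clock=64
lookup a.com: not in cache (expired or never inserted)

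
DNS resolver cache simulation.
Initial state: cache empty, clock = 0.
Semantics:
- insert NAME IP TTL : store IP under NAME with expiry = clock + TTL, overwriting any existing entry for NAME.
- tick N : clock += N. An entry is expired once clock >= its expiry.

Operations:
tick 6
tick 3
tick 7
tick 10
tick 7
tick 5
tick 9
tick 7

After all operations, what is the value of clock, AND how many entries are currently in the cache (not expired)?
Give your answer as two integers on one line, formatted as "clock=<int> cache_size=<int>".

Answer: clock=54 cache_size=0

Derivation:
Op 1: tick 6 -> clock=6.
Op 2: tick 3 -> clock=9.
Op 3: tick 7 -> clock=16.
Op 4: tick 10 -> clock=26.
Op 5: tick 7 -> clock=33.
Op 6: tick 5 -> clock=38.
Op 7: tick 9 -> clock=47.
Op 8: tick 7 -> clock=54.
Final clock = 54
Final cache (unexpired): {} -> size=0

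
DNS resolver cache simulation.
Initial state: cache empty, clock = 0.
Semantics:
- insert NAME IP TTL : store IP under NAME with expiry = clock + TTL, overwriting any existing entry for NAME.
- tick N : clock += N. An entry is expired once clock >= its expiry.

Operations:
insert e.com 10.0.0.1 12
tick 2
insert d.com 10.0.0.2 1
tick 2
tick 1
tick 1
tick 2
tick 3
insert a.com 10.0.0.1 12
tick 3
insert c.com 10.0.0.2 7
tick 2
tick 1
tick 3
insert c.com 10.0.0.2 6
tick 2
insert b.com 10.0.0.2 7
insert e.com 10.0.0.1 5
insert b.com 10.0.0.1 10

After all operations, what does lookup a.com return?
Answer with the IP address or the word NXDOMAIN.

Answer: 10.0.0.1

Derivation:
Op 1: insert e.com -> 10.0.0.1 (expiry=0+12=12). clock=0
Op 2: tick 2 -> clock=2.
Op 3: insert d.com -> 10.0.0.2 (expiry=2+1=3). clock=2
Op 4: tick 2 -> clock=4. purged={d.com}
Op 5: tick 1 -> clock=5.
Op 6: tick 1 -> clock=6.
Op 7: tick 2 -> clock=8.
Op 8: tick 3 -> clock=11.
Op 9: insert a.com -> 10.0.0.1 (expiry=11+12=23). clock=11
Op 10: tick 3 -> clock=14. purged={e.com}
Op 11: insert c.com -> 10.0.0.2 (expiry=14+7=21). clock=14
Op 12: tick 2 -> clock=16.
Op 13: tick 1 -> clock=17.
Op 14: tick 3 -> clock=20.
Op 15: insert c.com -> 10.0.0.2 (expiry=20+6=26). clock=20
Op 16: tick 2 -> clock=22.
Op 17: insert b.com -> 10.0.0.2 (expiry=22+7=29). clock=22
Op 18: insert e.com -> 10.0.0.1 (expiry=22+5=27). clock=22
Op 19: insert b.com -> 10.0.0.1 (expiry=22+10=32). clock=22
lookup a.com: present, ip=10.0.0.1 expiry=23 > clock=22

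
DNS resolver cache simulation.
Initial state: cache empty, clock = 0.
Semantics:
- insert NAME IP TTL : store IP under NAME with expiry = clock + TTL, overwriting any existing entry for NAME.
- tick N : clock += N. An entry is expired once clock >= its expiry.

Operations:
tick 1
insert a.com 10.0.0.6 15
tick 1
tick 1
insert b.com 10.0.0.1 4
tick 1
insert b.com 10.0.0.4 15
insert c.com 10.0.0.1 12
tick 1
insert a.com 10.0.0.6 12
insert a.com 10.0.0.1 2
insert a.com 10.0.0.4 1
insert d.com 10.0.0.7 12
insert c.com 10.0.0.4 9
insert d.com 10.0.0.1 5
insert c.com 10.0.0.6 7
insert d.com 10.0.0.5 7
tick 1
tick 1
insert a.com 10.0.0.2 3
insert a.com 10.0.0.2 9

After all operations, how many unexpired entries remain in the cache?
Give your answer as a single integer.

Answer: 4

Derivation:
Op 1: tick 1 -> clock=1.
Op 2: insert a.com -> 10.0.0.6 (expiry=1+15=16). clock=1
Op 3: tick 1 -> clock=2.
Op 4: tick 1 -> clock=3.
Op 5: insert b.com -> 10.0.0.1 (expiry=3+4=7). clock=3
Op 6: tick 1 -> clock=4.
Op 7: insert b.com -> 10.0.0.4 (expiry=4+15=19). clock=4
Op 8: insert c.com -> 10.0.0.1 (expiry=4+12=16). clock=4
Op 9: tick 1 -> clock=5.
Op 10: insert a.com -> 10.0.0.6 (expiry=5+12=17). clock=5
Op 11: insert a.com -> 10.0.0.1 (expiry=5+2=7). clock=5
Op 12: insert a.com -> 10.0.0.4 (expiry=5+1=6). clock=5
Op 13: insert d.com -> 10.0.0.7 (expiry=5+12=17). clock=5
Op 14: insert c.com -> 10.0.0.4 (expiry=5+9=14). clock=5
Op 15: insert d.com -> 10.0.0.1 (expiry=5+5=10). clock=5
Op 16: insert c.com -> 10.0.0.6 (expiry=5+7=12). clock=5
Op 17: insert d.com -> 10.0.0.5 (expiry=5+7=12). clock=5
Op 18: tick 1 -> clock=6. purged={a.com}
Op 19: tick 1 -> clock=7.
Op 20: insert a.com -> 10.0.0.2 (expiry=7+3=10). clock=7
Op 21: insert a.com -> 10.0.0.2 (expiry=7+9=16). clock=7
Final cache (unexpired): {a.com,b.com,c.com,d.com} -> size=4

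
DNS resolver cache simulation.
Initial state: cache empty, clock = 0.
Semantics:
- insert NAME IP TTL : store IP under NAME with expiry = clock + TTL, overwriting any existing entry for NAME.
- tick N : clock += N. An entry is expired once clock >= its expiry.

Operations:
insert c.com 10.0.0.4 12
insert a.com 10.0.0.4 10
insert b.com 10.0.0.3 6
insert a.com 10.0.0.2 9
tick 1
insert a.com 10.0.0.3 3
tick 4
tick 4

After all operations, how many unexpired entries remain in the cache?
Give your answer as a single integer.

Op 1: insert c.com -> 10.0.0.4 (expiry=0+12=12). clock=0
Op 2: insert a.com -> 10.0.0.4 (expiry=0+10=10). clock=0
Op 3: insert b.com -> 10.0.0.3 (expiry=0+6=6). clock=0
Op 4: insert a.com -> 10.0.0.2 (expiry=0+9=9). clock=0
Op 5: tick 1 -> clock=1.
Op 6: insert a.com -> 10.0.0.3 (expiry=1+3=4). clock=1
Op 7: tick 4 -> clock=5. purged={a.com}
Op 8: tick 4 -> clock=9. purged={b.com}
Final cache (unexpired): {c.com} -> size=1

Answer: 1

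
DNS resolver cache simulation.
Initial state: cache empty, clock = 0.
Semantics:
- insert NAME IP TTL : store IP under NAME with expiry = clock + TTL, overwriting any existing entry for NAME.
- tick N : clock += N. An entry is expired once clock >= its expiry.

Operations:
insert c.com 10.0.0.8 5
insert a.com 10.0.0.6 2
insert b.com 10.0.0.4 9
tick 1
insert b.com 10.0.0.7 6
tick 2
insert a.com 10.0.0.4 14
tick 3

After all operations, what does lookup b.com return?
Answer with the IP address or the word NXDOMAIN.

Op 1: insert c.com -> 10.0.0.8 (expiry=0+5=5). clock=0
Op 2: insert a.com -> 10.0.0.6 (expiry=0+2=2). clock=0
Op 3: insert b.com -> 10.0.0.4 (expiry=0+9=9). clock=0
Op 4: tick 1 -> clock=1.
Op 5: insert b.com -> 10.0.0.7 (expiry=1+6=7). clock=1
Op 6: tick 2 -> clock=3. purged={a.com}
Op 7: insert a.com -> 10.0.0.4 (expiry=3+14=17). clock=3
Op 8: tick 3 -> clock=6. purged={c.com}
lookup b.com: present, ip=10.0.0.7 expiry=7 > clock=6

Answer: 10.0.0.7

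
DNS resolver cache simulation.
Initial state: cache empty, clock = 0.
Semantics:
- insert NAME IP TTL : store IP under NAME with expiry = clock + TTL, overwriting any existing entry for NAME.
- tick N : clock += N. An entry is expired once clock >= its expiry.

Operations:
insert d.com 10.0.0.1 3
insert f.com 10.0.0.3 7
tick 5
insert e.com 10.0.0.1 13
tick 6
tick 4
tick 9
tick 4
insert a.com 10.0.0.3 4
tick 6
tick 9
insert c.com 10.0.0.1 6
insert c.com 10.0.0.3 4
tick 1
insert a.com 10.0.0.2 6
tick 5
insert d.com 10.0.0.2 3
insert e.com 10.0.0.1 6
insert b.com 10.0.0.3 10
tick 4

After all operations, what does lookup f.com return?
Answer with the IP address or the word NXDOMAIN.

Op 1: insert d.com -> 10.0.0.1 (expiry=0+3=3). clock=0
Op 2: insert f.com -> 10.0.0.3 (expiry=0+7=7). clock=0
Op 3: tick 5 -> clock=5. purged={d.com}
Op 4: insert e.com -> 10.0.0.1 (expiry=5+13=18). clock=5
Op 5: tick 6 -> clock=11. purged={f.com}
Op 6: tick 4 -> clock=15.
Op 7: tick 9 -> clock=24. purged={e.com}
Op 8: tick 4 -> clock=28.
Op 9: insert a.com -> 10.0.0.3 (expiry=28+4=32). clock=28
Op 10: tick 6 -> clock=34. purged={a.com}
Op 11: tick 9 -> clock=43.
Op 12: insert c.com -> 10.0.0.1 (expiry=43+6=49). clock=43
Op 13: insert c.com -> 10.0.0.3 (expiry=43+4=47). clock=43
Op 14: tick 1 -> clock=44.
Op 15: insert a.com -> 10.0.0.2 (expiry=44+6=50). clock=44
Op 16: tick 5 -> clock=49. purged={c.com}
Op 17: insert d.com -> 10.0.0.2 (expiry=49+3=52). clock=49
Op 18: insert e.com -> 10.0.0.1 (expiry=49+6=55). clock=49
Op 19: insert b.com -> 10.0.0.3 (expiry=49+10=59). clock=49
Op 20: tick 4 -> clock=53. purged={a.com,d.com}
lookup f.com: not in cache (expired or never inserted)

Answer: NXDOMAIN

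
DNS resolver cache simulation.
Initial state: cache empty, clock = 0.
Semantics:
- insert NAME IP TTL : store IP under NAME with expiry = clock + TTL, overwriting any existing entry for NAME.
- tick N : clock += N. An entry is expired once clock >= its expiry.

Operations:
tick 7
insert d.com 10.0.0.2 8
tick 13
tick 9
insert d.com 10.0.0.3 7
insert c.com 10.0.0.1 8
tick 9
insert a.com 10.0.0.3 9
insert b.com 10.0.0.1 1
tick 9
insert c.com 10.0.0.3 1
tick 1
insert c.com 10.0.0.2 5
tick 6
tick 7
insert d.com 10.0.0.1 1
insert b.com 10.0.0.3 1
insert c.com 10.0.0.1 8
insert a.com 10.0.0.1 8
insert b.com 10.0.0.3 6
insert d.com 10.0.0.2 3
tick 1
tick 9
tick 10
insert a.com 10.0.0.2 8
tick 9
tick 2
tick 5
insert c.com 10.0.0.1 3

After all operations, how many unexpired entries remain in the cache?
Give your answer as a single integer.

Answer: 1

Derivation:
Op 1: tick 7 -> clock=7.
Op 2: insert d.com -> 10.0.0.2 (expiry=7+8=15). clock=7
Op 3: tick 13 -> clock=20. purged={d.com}
Op 4: tick 9 -> clock=29.
Op 5: insert d.com -> 10.0.0.3 (expiry=29+7=36). clock=29
Op 6: insert c.com -> 10.0.0.1 (expiry=29+8=37). clock=29
Op 7: tick 9 -> clock=38. purged={c.com,d.com}
Op 8: insert a.com -> 10.0.0.3 (expiry=38+9=47). clock=38
Op 9: insert b.com -> 10.0.0.1 (expiry=38+1=39). clock=38
Op 10: tick 9 -> clock=47. purged={a.com,b.com}
Op 11: insert c.com -> 10.0.0.3 (expiry=47+1=48). clock=47
Op 12: tick 1 -> clock=48. purged={c.com}
Op 13: insert c.com -> 10.0.0.2 (expiry=48+5=53). clock=48
Op 14: tick 6 -> clock=54. purged={c.com}
Op 15: tick 7 -> clock=61.
Op 16: insert d.com -> 10.0.0.1 (expiry=61+1=62). clock=61
Op 17: insert b.com -> 10.0.0.3 (expiry=61+1=62). clock=61
Op 18: insert c.com -> 10.0.0.1 (expiry=61+8=69). clock=61
Op 19: insert a.com -> 10.0.0.1 (expiry=61+8=69). clock=61
Op 20: insert b.com -> 10.0.0.3 (expiry=61+6=67). clock=61
Op 21: insert d.com -> 10.0.0.2 (expiry=61+3=64). clock=61
Op 22: tick 1 -> clock=62.
Op 23: tick 9 -> clock=71. purged={a.com,b.com,c.com,d.com}
Op 24: tick 10 -> clock=81.
Op 25: insert a.com -> 10.0.0.2 (expiry=81+8=89). clock=81
Op 26: tick 9 -> clock=90. purged={a.com}
Op 27: tick 2 -> clock=92.
Op 28: tick 5 -> clock=97.
Op 29: insert c.com -> 10.0.0.1 (expiry=97+3=100). clock=97
Final cache (unexpired): {c.com} -> size=1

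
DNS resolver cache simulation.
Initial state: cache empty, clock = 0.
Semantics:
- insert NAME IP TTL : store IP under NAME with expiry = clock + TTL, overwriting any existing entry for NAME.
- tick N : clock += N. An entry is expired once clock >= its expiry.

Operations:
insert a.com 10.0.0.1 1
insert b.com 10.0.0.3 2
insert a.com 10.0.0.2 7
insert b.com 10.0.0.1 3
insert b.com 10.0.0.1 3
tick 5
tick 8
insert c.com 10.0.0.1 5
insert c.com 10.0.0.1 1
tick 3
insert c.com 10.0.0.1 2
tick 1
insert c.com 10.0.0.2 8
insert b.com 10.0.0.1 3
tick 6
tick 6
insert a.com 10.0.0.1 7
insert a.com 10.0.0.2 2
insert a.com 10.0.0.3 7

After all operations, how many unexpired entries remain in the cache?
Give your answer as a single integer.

Op 1: insert a.com -> 10.0.0.1 (expiry=0+1=1). clock=0
Op 2: insert b.com -> 10.0.0.3 (expiry=0+2=2). clock=0
Op 3: insert a.com -> 10.0.0.2 (expiry=0+7=7). clock=0
Op 4: insert b.com -> 10.0.0.1 (expiry=0+3=3). clock=0
Op 5: insert b.com -> 10.0.0.1 (expiry=0+3=3). clock=0
Op 6: tick 5 -> clock=5. purged={b.com}
Op 7: tick 8 -> clock=13. purged={a.com}
Op 8: insert c.com -> 10.0.0.1 (expiry=13+5=18). clock=13
Op 9: insert c.com -> 10.0.0.1 (expiry=13+1=14). clock=13
Op 10: tick 3 -> clock=16. purged={c.com}
Op 11: insert c.com -> 10.0.0.1 (expiry=16+2=18). clock=16
Op 12: tick 1 -> clock=17.
Op 13: insert c.com -> 10.0.0.2 (expiry=17+8=25). clock=17
Op 14: insert b.com -> 10.0.0.1 (expiry=17+3=20). clock=17
Op 15: tick 6 -> clock=23. purged={b.com}
Op 16: tick 6 -> clock=29. purged={c.com}
Op 17: insert a.com -> 10.0.0.1 (expiry=29+7=36). clock=29
Op 18: insert a.com -> 10.0.0.2 (expiry=29+2=31). clock=29
Op 19: insert a.com -> 10.0.0.3 (expiry=29+7=36). clock=29
Final cache (unexpired): {a.com} -> size=1

Answer: 1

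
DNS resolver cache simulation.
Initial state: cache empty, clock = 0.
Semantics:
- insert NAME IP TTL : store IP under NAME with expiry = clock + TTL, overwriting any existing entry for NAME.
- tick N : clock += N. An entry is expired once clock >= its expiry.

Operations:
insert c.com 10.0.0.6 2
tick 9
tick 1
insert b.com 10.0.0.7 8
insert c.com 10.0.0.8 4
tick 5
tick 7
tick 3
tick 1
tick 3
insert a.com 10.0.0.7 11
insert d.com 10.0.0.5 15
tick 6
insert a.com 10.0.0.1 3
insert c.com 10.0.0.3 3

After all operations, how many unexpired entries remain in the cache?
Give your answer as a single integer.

Answer: 3

Derivation:
Op 1: insert c.com -> 10.0.0.6 (expiry=0+2=2). clock=0
Op 2: tick 9 -> clock=9. purged={c.com}
Op 3: tick 1 -> clock=10.
Op 4: insert b.com -> 10.0.0.7 (expiry=10+8=18). clock=10
Op 5: insert c.com -> 10.0.0.8 (expiry=10+4=14). clock=10
Op 6: tick 5 -> clock=15. purged={c.com}
Op 7: tick 7 -> clock=22. purged={b.com}
Op 8: tick 3 -> clock=25.
Op 9: tick 1 -> clock=26.
Op 10: tick 3 -> clock=29.
Op 11: insert a.com -> 10.0.0.7 (expiry=29+11=40). clock=29
Op 12: insert d.com -> 10.0.0.5 (expiry=29+15=44). clock=29
Op 13: tick 6 -> clock=35.
Op 14: insert a.com -> 10.0.0.1 (expiry=35+3=38). clock=35
Op 15: insert c.com -> 10.0.0.3 (expiry=35+3=38). clock=35
Final cache (unexpired): {a.com,c.com,d.com} -> size=3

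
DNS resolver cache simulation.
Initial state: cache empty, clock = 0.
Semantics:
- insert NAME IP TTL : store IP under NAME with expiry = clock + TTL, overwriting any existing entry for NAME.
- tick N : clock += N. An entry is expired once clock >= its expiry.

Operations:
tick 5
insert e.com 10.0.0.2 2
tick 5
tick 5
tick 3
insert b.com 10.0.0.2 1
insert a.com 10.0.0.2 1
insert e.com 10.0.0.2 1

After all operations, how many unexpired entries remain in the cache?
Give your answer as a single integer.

Op 1: tick 5 -> clock=5.
Op 2: insert e.com -> 10.0.0.2 (expiry=5+2=7). clock=5
Op 3: tick 5 -> clock=10. purged={e.com}
Op 4: tick 5 -> clock=15.
Op 5: tick 3 -> clock=18.
Op 6: insert b.com -> 10.0.0.2 (expiry=18+1=19). clock=18
Op 7: insert a.com -> 10.0.0.2 (expiry=18+1=19). clock=18
Op 8: insert e.com -> 10.0.0.2 (expiry=18+1=19). clock=18
Final cache (unexpired): {a.com,b.com,e.com} -> size=3

Answer: 3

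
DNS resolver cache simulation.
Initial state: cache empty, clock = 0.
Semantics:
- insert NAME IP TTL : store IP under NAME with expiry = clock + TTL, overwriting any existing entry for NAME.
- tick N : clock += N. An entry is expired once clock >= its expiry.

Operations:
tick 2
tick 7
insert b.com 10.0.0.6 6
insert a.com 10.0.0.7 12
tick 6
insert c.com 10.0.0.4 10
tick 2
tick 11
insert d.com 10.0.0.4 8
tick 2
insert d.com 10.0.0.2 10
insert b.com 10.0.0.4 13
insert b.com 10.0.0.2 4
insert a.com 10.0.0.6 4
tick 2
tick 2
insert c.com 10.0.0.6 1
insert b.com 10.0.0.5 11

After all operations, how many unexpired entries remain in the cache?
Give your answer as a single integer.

Answer: 3

Derivation:
Op 1: tick 2 -> clock=2.
Op 2: tick 7 -> clock=9.
Op 3: insert b.com -> 10.0.0.6 (expiry=9+6=15). clock=9
Op 4: insert a.com -> 10.0.0.7 (expiry=9+12=21). clock=9
Op 5: tick 6 -> clock=15. purged={b.com}
Op 6: insert c.com -> 10.0.0.4 (expiry=15+10=25). clock=15
Op 7: tick 2 -> clock=17.
Op 8: tick 11 -> clock=28. purged={a.com,c.com}
Op 9: insert d.com -> 10.0.0.4 (expiry=28+8=36). clock=28
Op 10: tick 2 -> clock=30.
Op 11: insert d.com -> 10.0.0.2 (expiry=30+10=40). clock=30
Op 12: insert b.com -> 10.0.0.4 (expiry=30+13=43). clock=30
Op 13: insert b.com -> 10.0.0.2 (expiry=30+4=34). clock=30
Op 14: insert a.com -> 10.0.0.6 (expiry=30+4=34). clock=30
Op 15: tick 2 -> clock=32.
Op 16: tick 2 -> clock=34. purged={a.com,b.com}
Op 17: insert c.com -> 10.0.0.6 (expiry=34+1=35). clock=34
Op 18: insert b.com -> 10.0.0.5 (expiry=34+11=45). clock=34
Final cache (unexpired): {b.com,c.com,d.com} -> size=3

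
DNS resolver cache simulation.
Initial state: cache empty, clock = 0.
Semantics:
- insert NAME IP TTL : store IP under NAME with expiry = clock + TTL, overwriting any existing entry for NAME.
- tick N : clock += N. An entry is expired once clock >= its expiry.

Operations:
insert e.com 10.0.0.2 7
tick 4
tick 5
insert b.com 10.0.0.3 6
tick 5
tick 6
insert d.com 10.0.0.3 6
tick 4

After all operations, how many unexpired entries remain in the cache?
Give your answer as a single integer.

Op 1: insert e.com -> 10.0.0.2 (expiry=0+7=7). clock=0
Op 2: tick 4 -> clock=4.
Op 3: tick 5 -> clock=9. purged={e.com}
Op 4: insert b.com -> 10.0.0.3 (expiry=9+6=15). clock=9
Op 5: tick 5 -> clock=14.
Op 6: tick 6 -> clock=20. purged={b.com}
Op 7: insert d.com -> 10.0.0.3 (expiry=20+6=26). clock=20
Op 8: tick 4 -> clock=24.
Final cache (unexpired): {d.com} -> size=1

Answer: 1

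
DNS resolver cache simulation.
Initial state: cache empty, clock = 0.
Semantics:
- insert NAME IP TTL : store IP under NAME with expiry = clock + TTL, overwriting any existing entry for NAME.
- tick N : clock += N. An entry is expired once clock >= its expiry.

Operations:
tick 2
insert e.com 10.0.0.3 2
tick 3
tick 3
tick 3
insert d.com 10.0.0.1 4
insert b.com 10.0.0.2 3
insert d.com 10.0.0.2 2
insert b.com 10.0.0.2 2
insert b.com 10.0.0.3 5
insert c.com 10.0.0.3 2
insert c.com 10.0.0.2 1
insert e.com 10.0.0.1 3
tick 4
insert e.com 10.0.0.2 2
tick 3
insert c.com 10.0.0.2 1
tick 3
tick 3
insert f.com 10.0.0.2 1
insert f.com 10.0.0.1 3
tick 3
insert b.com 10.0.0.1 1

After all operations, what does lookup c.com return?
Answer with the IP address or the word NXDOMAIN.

Answer: NXDOMAIN

Derivation:
Op 1: tick 2 -> clock=2.
Op 2: insert e.com -> 10.0.0.3 (expiry=2+2=4). clock=2
Op 3: tick 3 -> clock=5. purged={e.com}
Op 4: tick 3 -> clock=8.
Op 5: tick 3 -> clock=11.
Op 6: insert d.com -> 10.0.0.1 (expiry=11+4=15). clock=11
Op 7: insert b.com -> 10.0.0.2 (expiry=11+3=14). clock=11
Op 8: insert d.com -> 10.0.0.2 (expiry=11+2=13). clock=11
Op 9: insert b.com -> 10.0.0.2 (expiry=11+2=13). clock=11
Op 10: insert b.com -> 10.0.0.3 (expiry=11+5=16). clock=11
Op 11: insert c.com -> 10.0.0.3 (expiry=11+2=13). clock=11
Op 12: insert c.com -> 10.0.0.2 (expiry=11+1=12). clock=11
Op 13: insert e.com -> 10.0.0.1 (expiry=11+3=14). clock=11
Op 14: tick 4 -> clock=15. purged={c.com,d.com,e.com}
Op 15: insert e.com -> 10.0.0.2 (expiry=15+2=17). clock=15
Op 16: tick 3 -> clock=18. purged={b.com,e.com}
Op 17: insert c.com -> 10.0.0.2 (expiry=18+1=19). clock=18
Op 18: tick 3 -> clock=21. purged={c.com}
Op 19: tick 3 -> clock=24.
Op 20: insert f.com -> 10.0.0.2 (expiry=24+1=25). clock=24
Op 21: insert f.com -> 10.0.0.1 (expiry=24+3=27). clock=24
Op 22: tick 3 -> clock=27. purged={f.com}
Op 23: insert b.com -> 10.0.0.1 (expiry=27+1=28). clock=27
lookup c.com: not in cache (expired or never inserted)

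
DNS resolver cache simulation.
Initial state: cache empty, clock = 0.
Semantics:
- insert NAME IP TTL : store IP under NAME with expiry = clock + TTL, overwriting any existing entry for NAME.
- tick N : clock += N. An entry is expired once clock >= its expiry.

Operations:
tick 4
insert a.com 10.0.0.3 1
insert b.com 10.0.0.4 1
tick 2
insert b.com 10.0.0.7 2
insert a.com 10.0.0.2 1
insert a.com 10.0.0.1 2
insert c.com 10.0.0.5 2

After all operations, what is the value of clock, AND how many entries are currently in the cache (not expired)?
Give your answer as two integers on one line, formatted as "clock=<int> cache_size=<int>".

Op 1: tick 4 -> clock=4.
Op 2: insert a.com -> 10.0.0.3 (expiry=4+1=5). clock=4
Op 3: insert b.com -> 10.0.0.4 (expiry=4+1=5). clock=4
Op 4: tick 2 -> clock=6. purged={a.com,b.com}
Op 5: insert b.com -> 10.0.0.7 (expiry=6+2=8). clock=6
Op 6: insert a.com -> 10.0.0.2 (expiry=6+1=7). clock=6
Op 7: insert a.com -> 10.0.0.1 (expiry=6+2=8). clock=6
Op 8: insert c.com -> 10.0.0.5 (expiry=6+2=8). clock=6
Final clock = 6
Final cache (unexpired): {a.com,b.com,c.com} -> size=3

Answer: clock=6 cache_size=3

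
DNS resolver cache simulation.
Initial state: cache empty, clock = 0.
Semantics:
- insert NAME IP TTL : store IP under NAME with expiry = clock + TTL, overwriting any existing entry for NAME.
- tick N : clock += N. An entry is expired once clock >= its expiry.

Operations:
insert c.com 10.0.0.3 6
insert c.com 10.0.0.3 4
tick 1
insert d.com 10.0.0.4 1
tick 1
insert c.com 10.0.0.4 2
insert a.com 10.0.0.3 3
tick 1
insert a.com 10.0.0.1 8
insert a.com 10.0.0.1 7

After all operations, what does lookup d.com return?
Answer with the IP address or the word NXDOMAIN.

Answer: NXDOMAIN

Derivation:
Op 1: insert c.com -> 10.0.0.3 (expiry=0+6=6). clock=0
Op 2: insert c.com -> 10.0.0.3 (expiry=0+4=4). clock=0
Op 3: tick 1 -> clock=1.
Op 4: insert d.com -> 10.0.0.4 (expiry=1+1=2). clock=1
Op 5: tick 1 -> clock=2. purged={d.com}
Op 6: insert c.com -> 10.0.0.4 (expiry=2+2=4). clock=2
Op 7: insert a.com -> 10.0.0.3 (expiry=2+3=5). clock=2
Op 8: tick 1 -> clock=3.
Op 9: insert a.com -> 10.0.0.1 (expiry=3+8=11). clock=3
Op 10: insert a.com -> 10.0.0.1 (expiry=3+7=10). clock=3
lookup d.com: not in cache (expired or never inserted)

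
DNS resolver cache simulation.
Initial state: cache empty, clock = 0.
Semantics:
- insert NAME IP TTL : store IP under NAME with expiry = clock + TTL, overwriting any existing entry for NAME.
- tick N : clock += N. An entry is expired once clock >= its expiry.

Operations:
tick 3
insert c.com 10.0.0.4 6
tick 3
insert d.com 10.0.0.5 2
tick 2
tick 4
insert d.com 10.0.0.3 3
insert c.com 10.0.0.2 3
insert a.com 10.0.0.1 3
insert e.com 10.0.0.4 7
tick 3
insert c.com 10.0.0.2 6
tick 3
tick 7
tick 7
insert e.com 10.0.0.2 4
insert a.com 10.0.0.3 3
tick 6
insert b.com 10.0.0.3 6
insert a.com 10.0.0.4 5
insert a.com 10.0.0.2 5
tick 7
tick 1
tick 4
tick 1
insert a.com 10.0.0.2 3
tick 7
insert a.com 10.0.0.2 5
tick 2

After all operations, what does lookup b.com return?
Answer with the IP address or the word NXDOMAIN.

Answer: NXDOMAIN

Derivation:
Op 1: tick 3 -> clock=3.
Op 2: insert c.com -> 10.0.0.4 (expiry=3+6=9). clock=3
Op 3: tick 3 -> clock=6.
Op 4: insert d.com -> 10.0.0.5 (expiry=6+2=8). clock=6
Op 5: tick 2 -> clock=8. purged={d.com}
Op 6: tick 4 -> clock=12. purged={c.com}
Op 7: insert d.com -> 10.0.0.3 (expiry=12+3=15). clock=12
Op 8: insert c.com -> 10.0.0.2 (expiry=12+3=15). clock=12
Op 9: insert a.com -> 10.0.0.1 (expiry=12+3=15). clock=12
Op 10: insert e.com -> 10.0.0.4 (expiry=12+7=19). clock=12
Op 11: tick 3 -> clock=15. purged={a.com,c.com,d.com}
Op 12: insert c.com -> 10.0.0.2 (expiry=15+6=21). clock=15
Op 13: tick 3 -> clock=18.
Op 14: tick 7 -> clock=25. purged={c.com,e.com}
Op 15: tick 7 -> clock=32.
Op 16: insert e.com -> 10.0.0.2 (expiry=32+4=36). clock=32
Op 17: insert a.com -> 10.0.0.3 (expiry=32+3=35). clock=32
Op 18: tick 6 -> clock=38. purged={a.com,e.com}
Op 19: insert b.com -> 10.0.0.3 (expiry=38+6=44). clock=38
Op 20: insert a.com -> 10.0.0.4 (expiry=38+5=43). clock=38
Op 21: insert a.com -> 10.0.0.2 (expiry=38+5=43). clock=38
Op 22: tick 7 -> clock=45. purged={a.com,b.com}
Op 23: tick 1 -> clock=46.
Op 24: tick 4 -> clock=50.
Op 25: tick 1 -> clock=51.
Op 26: insert a.com -> 10.0.0.2 (expiry=51+3=54). clock=51
Op 27: tick 7 -> clock=58. purged={a.com}
Op 28: insert a.com -> 10.0.0.2 (expiry=58+5=63). clock=58
Op 29: tick 2 -> clock=60.
lookup b.com: not in cache (expired or never inserted)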